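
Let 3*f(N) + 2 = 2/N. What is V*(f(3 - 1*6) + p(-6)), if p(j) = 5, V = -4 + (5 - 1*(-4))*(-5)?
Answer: -1813/9 ≈ -201.44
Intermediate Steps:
V = -49 (V = -4 + (5 + 4)*(-5) = -4 + 9*(-5) = -4 - 45 = -49)
f(N) = -⅔ + 2/(3*N) (f(N) = -⅔ + (2/N)/3 = -⅔ + 2/(3*N))
V*(f(3 - 1*6) + p(-6)) = -49*(2*(1 - (3 - 1*6))/(3*(3 - 1*6)) + 5) = -49*(2*(1 - (3 - 6))/(3*(3 - 6)) + 5) = -49*((⅔)*(1 - 1*(-3))/(-3) + 5) = -49*((⅔)*(-⅓)*(1 + 3) + 5) = -49*((⅔)*(-⅓)*4 + 5) = -49*(-8/9 + 5) = -49*37/9 = -1813/9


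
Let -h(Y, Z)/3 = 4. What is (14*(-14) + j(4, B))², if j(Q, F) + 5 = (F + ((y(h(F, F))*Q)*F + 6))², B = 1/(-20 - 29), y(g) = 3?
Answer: 162925249600/5764801 ≈ 28262.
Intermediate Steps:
h(Y, Z) = -12 (h(Y, Z) = -3*4 = -12)
B = -1/49 (B = 1/(-49) = -1/49 ≈ -0.020408)
j(Q, F) = -5 + (6 + F + 3*F*Q)² (j(Q, F) = -5 + (F + ((3*Q)*F + 6))² = -5 + (F + (3*F*Q + 6))² = -5 + (F + (6 + 3*F*Q))² = -5 + (6 + F + 3*F*Q)²)
(14*(-14) + j(4, B))² = (14*(-14) + (-5 + (6 - 1/49 + 3*(-1/49)*4)²))² = (-196 + (-5 + (6 - 1/49 - 12/49)²))² = (-196 + (-5 + (281/49)²))² = (-196 + (-5 + 78961/2401))² = (-196 + 66956/2401)² = (-403640/2401)² = 162925249600/5764801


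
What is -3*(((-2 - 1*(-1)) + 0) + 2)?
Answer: -3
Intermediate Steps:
-3*(((-2 - 1*(-1)) + 0) + 2) = -3*(((-2 + 1) + 0) + 2) = -3*((-1 + 0) + 2) = -3*(-1 + 2) = -3*1 = -3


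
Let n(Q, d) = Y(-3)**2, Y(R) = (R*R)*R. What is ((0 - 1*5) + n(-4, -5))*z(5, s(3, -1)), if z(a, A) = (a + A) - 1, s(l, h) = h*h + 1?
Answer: 4344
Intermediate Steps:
Y(R) = R**3 (Y(R) = R**2*R = R**3)
s(l, h) = 1 + h**2 (s(l, h) = h**2 + 1 = 1 + h**2)
n(Q, d) = 729 (n(Q, d) = ((-3)**3)**2 = (-27)**2 = 729)
z(a, A) = -1 + A + a (z(a, A) = (A + a) - 1 = -1 + A + a)
((0 - 1*5) + n(-4, -5))*z(5, s(3, -1)) = ((0 - 1*5) + 729)*(-1 + (1 + (-1)**2) + 5) = ((0 - 5) + 729)*(-1 + (1 + 1) + 5) = (-5 + 729)*(-1 + 2 + 5) = 724*6 = 4344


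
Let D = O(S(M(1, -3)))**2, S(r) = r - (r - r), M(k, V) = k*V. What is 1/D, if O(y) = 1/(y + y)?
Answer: 36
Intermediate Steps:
M(k, V) = V*k
S(r) = r (S(r) = r - 1*0 = r + 0 = r)
O(y) = 1/(2*y)
D = 1/36 (D = (1/(2*((-3*1))))**2 = ((1/2)/(-3))**2 = ((1/2)*(-1/3))**2 = (-1/6)**2 = 1/36 ≈ 0.027778)
1/D = 1/(1/36) = 36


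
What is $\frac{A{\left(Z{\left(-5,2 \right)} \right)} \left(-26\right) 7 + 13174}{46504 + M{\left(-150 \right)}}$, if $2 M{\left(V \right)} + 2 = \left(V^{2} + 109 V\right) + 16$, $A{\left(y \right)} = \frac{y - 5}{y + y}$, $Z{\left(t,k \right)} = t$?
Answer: $\frac{6496}{24793} \approx 0.26201$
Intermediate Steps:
$A{\left(y \right)} = \frac{-5 + y}{2 y}$
$M{\left(V \right)} = 7 + \frac{V^{2}}{2} + \frac{109 V}{2}$ ($M{\left(V \right)} = -1 + \frac{\left(V^{2} + 109 V\right) + 16}{2} = -1 + \frac{16 + V^{2} + 109 V}{2} = -1 + \left(8 + \frac{V^{2}}{2} + \frac{109 V}{2}\right) = 7 + \frac{V^{2}}{2} + \frac{109 V}{2}$)
$\frac{A{\left(Z{\left(-5,2 \right)} \right)} \left(-26\right) 7 + 13174}{46504 + M{\left(-150 \right)}} = \frac{\frac{-5 - 5}{2 \left(-5\right)} \left(-26\right) 7 + 13174}{46504 + \left(7 + \frac{\left(-150\right)^{2}}{2} + \frac{109}{2} \left(-150\right)\right)} = \frac{\frac{1}{2} \left(- \frac{1}{5}\right) \left(-10\right) \left(-26\right) 7 + 13174}{46504 + \left(7 + \frac{1}{2} \cdot 22500 - 8175\right)} = \frac{1 \left(-26\right) 7 + 13174}{46504 + \left(7 + 11250 - 8175\right)} = \frac{\left(-26\right) 7 + 13174}{46504 + 3082} = \frac{-182 + 13174}{49586} = 12992 \cdot \frac{1}{49586} = \frac{6496}{24793}$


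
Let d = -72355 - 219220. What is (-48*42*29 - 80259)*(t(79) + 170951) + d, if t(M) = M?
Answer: -23726086265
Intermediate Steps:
d = -291575
(-48*42*29 - 80259)*(t(79) + 170951) + d = (-48*42*29 - 80259)*(79 + 170951) - 291575 = (-2016*29 - 80259)*171030 - 291575 = (-58464 - 80259)*171030 - 291575 = -138723*171030 - 291575 = -23725794690 - 291575 = -23726086265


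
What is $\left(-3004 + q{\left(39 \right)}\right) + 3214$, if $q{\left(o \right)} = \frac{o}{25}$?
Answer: $\frac{5289}{25} \approx 211.56$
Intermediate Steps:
$q{\left(o \right)} = \frac{o}{25}$ ($q{\left(o \right)} = o \frac{1}{25} = \frac{o}{25}$)
$\left(-3004 + q{\left(39 \right)}\right) + 3214 = \left(-3004 + \frac{1}{25} \cdot 39\right) + 3214 = \left(-3004 + \frac{39}{25}\right) + 3214 = - \frac{75061}{25} + 3214 = \frac{5289}{25}$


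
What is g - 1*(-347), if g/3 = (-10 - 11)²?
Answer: 1670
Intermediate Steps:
g = 1323 (g = 3*(-10 - 11)² = 3*(-21)² = 3*441 = 1323)
g - 1*(-347) = 1323 - 1*(-347) = 1323 + 347 = 1670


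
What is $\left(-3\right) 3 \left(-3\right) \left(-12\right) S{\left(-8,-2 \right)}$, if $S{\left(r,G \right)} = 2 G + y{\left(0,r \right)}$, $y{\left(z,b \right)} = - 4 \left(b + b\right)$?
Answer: $-19440$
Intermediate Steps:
$y{\left(z,b \right)} = - 8 b$ ($y{\left(z,b \right)} = - 4 \cdot 2 b = - 8 b$)
$S{\left(r,G \right)} = - 8 r + 2 G$ ($S{\left(r,G \right)} = 2 G - 8 r = - 8 r + 2 G$)
$\left(-3\right) 3 \left(-3\right) \left(-12\right) S{\left(-8,-2 \right)} = \left(-3\right) 3 \left(-3\right) \left(-12\right) \left(\left(-8\right) \left(-8\right) + 2 \left(-2\right)\right) = \left(-9\right) \left(-3\right) \left(-12\right) \left(64 - 4\right) = 27 \left(-12\right) 60 = \left(-324\right) 60 = -19440$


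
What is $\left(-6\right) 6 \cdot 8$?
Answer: $-288$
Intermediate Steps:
$\left(-6\right) 6 \cdot 8 = \left(-36\right) 8 = -288$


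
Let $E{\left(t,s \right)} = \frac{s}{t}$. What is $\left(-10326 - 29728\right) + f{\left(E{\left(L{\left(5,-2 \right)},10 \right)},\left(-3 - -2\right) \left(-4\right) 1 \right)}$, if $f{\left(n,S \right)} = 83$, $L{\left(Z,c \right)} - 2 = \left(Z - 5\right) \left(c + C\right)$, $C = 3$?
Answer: $-39971$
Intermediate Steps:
$L{\left(Z,c \right)} = 2 + \left(-5 + Z\right) \left(3 + c\right)$ ($L{\left(Z,c \right)} = 2 + \left(Z - 5\right) \left(c + 3\right) = 2 + \left(-5 + Z\right) \left(3 + c\right)$)
$\left(-10326 - 29728\right) + f{\left(E{\left(L{\left(5,-2 \right)},10 \right)},\left(-3 - -2\right) \left(-4\right) 1 \right)} = \left(-10326 - 29728\right) + 83 = -40054 + 83 = -39971$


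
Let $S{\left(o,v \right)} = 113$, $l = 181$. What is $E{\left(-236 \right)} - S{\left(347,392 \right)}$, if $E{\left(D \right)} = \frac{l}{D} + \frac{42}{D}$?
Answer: $- \frac{26891}{236} \approx -113.94$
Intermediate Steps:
$E{\left(D \right)} = \frac{223}{D}$ ($E{\left(D \right)} = \frac{181}{D} + \frac{42}{D} = \frac{223}{D}$)
$E{\left(-236 \right)} - S{\left(347,392 \right)} = \frac{223}{-236} - 113 = 223 \left(- \frac{1}{236}\right) - 113 = - \frac{223}{236} - 113 = - \frac{26891}{236}$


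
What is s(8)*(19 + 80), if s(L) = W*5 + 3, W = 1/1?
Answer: 792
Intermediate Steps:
W = 1
s(L) = 8 (s(L) = 1*5 + 3 = 5 + 3 = 8)
s(8)*(19 + 80) = 8*(19 + 80) = 8*99 = 792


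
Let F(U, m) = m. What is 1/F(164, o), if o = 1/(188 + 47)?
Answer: 235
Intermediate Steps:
o = 1/235 ≈ 0.0042553
1/F(164, o) = 1/(1/235) = 235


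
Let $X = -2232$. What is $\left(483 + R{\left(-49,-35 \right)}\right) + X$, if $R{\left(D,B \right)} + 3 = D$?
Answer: $-1801$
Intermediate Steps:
$R{\left(D,B \right)} = -3 + D$
$\left(483 + R{\left(-49,-35 \right)}\right) + X = \left(483 - 52\right) - 2232 = 431 - 2232 = -1801$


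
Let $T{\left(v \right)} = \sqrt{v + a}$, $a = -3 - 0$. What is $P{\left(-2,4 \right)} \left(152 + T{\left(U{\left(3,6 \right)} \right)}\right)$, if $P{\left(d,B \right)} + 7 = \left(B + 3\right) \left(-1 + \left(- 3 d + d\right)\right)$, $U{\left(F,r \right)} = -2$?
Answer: $2128 + 14 i \sqrt{5} \approx 2128.0 + 31.305 i$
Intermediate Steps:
$a = -3$ ($a = -3 + 0 = -3$)
$T{\left(v \right)} = \sqrt{-3 + v}$ ($T{\left(v \right)} = \sqrt{v - 3} = \sqrt{-3 + v}$)
$P{\left(d,B \right)} = -7 + \left(-1 - 2 d\right) \left(3 + B\right)$ ($P{\left(d,B \right)} = -7 + \left(B + 3\right) \left(-1 + \left(- 3 d + d\right)\right) = -7 + \left(3 + B\right) \left(-1 - 2 d\right) = -7 + \left(-1 - 2 d\right) \left(3 + B\right)$)
$P{\left(-2,4 \right)} \left(152 + T{\left(U{\left(3,6 \right)} \right)}\right) = \left(-10 - 4 - -12 - 8 \left(-2\right)\right) \left(152 + \sqrt{-3 - 2}\right) = \left(-10 - 4 + 12 + 16\right) \left(152 + \sqrt{-5}\right) = 14 \left(152 + i \sqrt{5}\right) = 2128 + 14 i \sqrt{5}$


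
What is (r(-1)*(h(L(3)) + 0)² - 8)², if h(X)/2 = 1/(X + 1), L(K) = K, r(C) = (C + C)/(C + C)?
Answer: 961/16 ≈ 60.063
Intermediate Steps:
r(C) = 1 (r(C) = (2*C)/((2*C)) = (2*C)*(1/(2*C)) = 1)
h(X) = 2/(1 + X) (h(X) = 2/(X + 1) = 2/(1 + X))
(r(-1)*(h(L(3)) + 0)² - 8)² = (1*(2/(1 + 3) + 0)² - 8)² = (1*(2/4 + 0)² - 8)² = (1*(2*(¼) + 0)² - 8)² = (1*(½ + 0)² - 8)² = (1*(½)² - 8)² = (1*(¼) - 8)² = (¼ - 8)² = (-31/4)² = 961/16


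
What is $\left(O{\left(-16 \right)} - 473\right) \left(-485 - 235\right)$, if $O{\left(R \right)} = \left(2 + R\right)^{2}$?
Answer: $199440$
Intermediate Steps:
$\left(O{\left(-16 \right)} - 473\right) \left(-485 - 235\right) = \left(\left(2 - 16\right)^{2} - 473\right) \left(-485 - 235\right) = \left(\left(-14\right)^{2} - 473\right) \left(-720\right) = \left(196 - 473\right) \left(-720\right) = \left(-277\right) \left(-720\right) = 199440$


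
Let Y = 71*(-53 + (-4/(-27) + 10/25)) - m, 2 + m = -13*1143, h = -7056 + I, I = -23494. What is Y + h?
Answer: -2620766/135 ≈ -19413.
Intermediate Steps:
h = -30550 (h = -7056 - 23494 = -30550)
m = -14861 (m = -2 - 13*1143 = -2 - 14859 = -14861)
Y = 1503484/135 (Y = 71*(-53 + (-4/(-27) + 10/25)) - 1*(-14861) = 71*(-53 + (-4*(-1/27) + 10*(1/25))) + 14861 = 71*(-53 + (4/27 + ⅖)) + 14861 = 71*(-53 + 74/135) + 14861 = 71*(-7081/135) + 14861 = -502751/135 + 14861 = 1503484/135 ≈ 11137.)
Y + h = 1503484/135 - 30550 = -2620766/135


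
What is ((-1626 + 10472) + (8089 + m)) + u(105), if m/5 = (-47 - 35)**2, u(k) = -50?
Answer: 50505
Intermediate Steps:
m = 33620 (m = 5*(-47 - 35)**2 = 5*(-82)**2 = 5*6724 = 33620)
((-1626 + 10472) + (8089 + m)) + u(105) = ((-1626 + 10472) + (8089 + 33620)) - 50 = (8846 + 41709) - 50 = 50555 - 50 = 50505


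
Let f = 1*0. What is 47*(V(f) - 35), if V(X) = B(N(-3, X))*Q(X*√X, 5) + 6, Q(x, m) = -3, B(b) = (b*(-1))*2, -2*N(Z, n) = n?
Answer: -1363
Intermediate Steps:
N(Z, n) = -n/2
B(b) = -2*b (B(b) = -b*2 = -2*b)
f = 0
V(X) = 6 - 3*X (V(X) = -(-1)*X*(-3) + 6 = X*(-3) + 6 = -3*X + 6 = 6 - 3*X)
47*(V(f) - 35) = 47*((6 - 3*0) - 35) = 47*((6 + 0) - 35) = 47*(6 - 35) = 47*(-29) = -1363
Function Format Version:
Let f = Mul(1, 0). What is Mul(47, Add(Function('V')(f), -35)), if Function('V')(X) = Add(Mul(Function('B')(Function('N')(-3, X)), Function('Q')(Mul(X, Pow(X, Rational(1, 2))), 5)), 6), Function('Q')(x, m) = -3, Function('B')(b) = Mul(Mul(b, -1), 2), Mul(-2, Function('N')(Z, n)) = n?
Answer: -1363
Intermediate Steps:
Function('N')(Z, n) = Mul(Rational(-1, 2), n)
Function('B')(b) = Mul(-2, b) (Function('B')(b) = Mul(Mul(-1, b), 2) = Mul(-2, b))
f = 0
Function('V')(X) = Add(6, Mul(-3, X)) (Function('V')(X) = Add(Mul(Mul(-2, Mul(Rational(-1, 2), X)), -3), 6) = Add(Mul(X, -3), 6) = Add(Mul(-3, X), 6) = Add(6, Mul(-3, X)))
Mul(47, Add(Function('V')(f), -35)) = Mul(47, Add(Add(6, Mul(-3, 0)), -35)) = Mul(47, Add(Add(6, 0), -35)) = Mul(47, Add(6, -35)) = Mul(47, -29) = -1363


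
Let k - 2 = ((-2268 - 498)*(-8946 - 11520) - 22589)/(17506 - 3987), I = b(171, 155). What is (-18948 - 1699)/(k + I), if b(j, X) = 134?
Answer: -279126793/58424951 ≈ -4.7775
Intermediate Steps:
I = 134
k = 56613405/13519 (k = 2 + ((-2268 - 498)*(-8946 - 11520) - 22589)/(17506 - 3987) = 2 + (-2766*(-20466) - 22589)/13519 = 2 + (56608956 - 22589)*(1/13519) = 2 + 56586367*(1/13519) = 2 + 56586367/13519 = 56613405/13519 ≈ 4187.7)
(-18948 - 1699)/(k + I) = (-18948 - 1699)/(56613405/13519 + 134) = -20647/58424951/13519 = -20647*13519/58424951 = -279126793/58424951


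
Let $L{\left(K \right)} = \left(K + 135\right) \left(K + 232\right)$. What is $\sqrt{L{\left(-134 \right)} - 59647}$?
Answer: $i \sqrt{59549} \approx 244.03 i$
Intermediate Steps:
$L{\left(K \right)} = \left(135 + K\right) \left(232 + K\right)$
$\sqrt{L{\left(-134 \right)} - 59647} = \sqrt{\left(31320 + \left(-134\right)^{2} + 367 \left(-134\right)\right) - 59647} = \sqrt{\left(31320 + 17956 - 49178\right) - 59647} = \sqrt{98 - 59647} = \sqrt{-59549} = i \sqrt{59549}$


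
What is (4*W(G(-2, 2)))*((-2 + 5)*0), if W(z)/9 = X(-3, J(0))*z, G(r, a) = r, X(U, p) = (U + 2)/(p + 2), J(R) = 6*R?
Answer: 0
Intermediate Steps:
X(U, p) = (2 + U)/(2 + p)
W(z) = -9*z/2 (W(z) = 9*(((2 - 3)/(2 + 6*0))*z) = 9*((-1/(2 + 0))*z) = 9*((-1/2)*z) = 9*(((½)*(-1))*z) = 9*(-z/2) = -9*z/2)
(4*W(G(-2, 2)))*((-2 + 5)*0) = (4*(-9/2*(-2)))*((-2 + 5)*0) = (4*9)*(3*0) = 36*0 = 0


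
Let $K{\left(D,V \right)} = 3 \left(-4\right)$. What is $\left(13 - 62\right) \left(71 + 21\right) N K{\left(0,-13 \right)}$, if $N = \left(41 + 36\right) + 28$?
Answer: $5680080$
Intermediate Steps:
$N = 105$ ($N = 77 + 28 = 105$)
$K{\left(D,V \right)} = -12$
$\left(13 - 62\right) \left(71 + 21\right) N K{\left(0,-13 \right)} = \left(13 - 62\right) \left(71 + 21\right) 105 \left(-12\right) = \left(-49\right) 92 \cdot 105 \left(-12\right) = \left(-4508\right) 105 \left(-12\right) = \left(-473340\right) \left(-12\right) = 5680080$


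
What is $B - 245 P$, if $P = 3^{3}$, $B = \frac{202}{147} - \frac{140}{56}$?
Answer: $- \frac{1945141}{294} \approx -6616.1$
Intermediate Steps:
$B = - \frac{331}{294}$ ($B = 202 \cdot \frac{1}{147} - \frac{5}{2} = \frac{202}{147} - \frac{5}{2} = - \frac{331}{294} \approx -1.1259$)
$P = 27$
$B - 245 P = - \frac{331}{294} - 6615 = - \frac{1945141}{294}$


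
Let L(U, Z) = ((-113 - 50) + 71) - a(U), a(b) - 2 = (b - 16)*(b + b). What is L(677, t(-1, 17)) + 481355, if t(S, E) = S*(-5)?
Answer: -413733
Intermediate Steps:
t(S, E) = -5*S
a(b) = 2 + 2*b*(-16 + b) (a(b) = 2 + (b - 16)*(b + b) = 2 + (-16 + b)*(2*b) = 2 + 2*b*(-16 + b))
L(U, Z) = -94 - 2*U**2 + 32*U (L(U, Z) = ((-113 - 50) + 71) - (2 - 32*U + 2*U**2) = (-163 + 71) + (-2 - 2*U**2 + 32*U) = -92 + (-2 - 2*U**2 + 32*U) = -94 - 2*U**2 + 32*U)
L(677, t(-1, 17)) + 481355 = (-94 - 2*677**2 + 32*677) + 481355 = (-94 - 2*458329 + 21664) + 481355 = (-94 - 916658 + 21664) + 481355 = -895088 + 481355 = -413733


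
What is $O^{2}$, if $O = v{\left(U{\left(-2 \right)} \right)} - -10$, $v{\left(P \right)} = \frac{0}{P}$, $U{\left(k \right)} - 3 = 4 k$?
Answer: $100$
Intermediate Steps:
$U{\left(k \right)} = 3 + 4 k$
$v{\left(P \right)} = 0$
$O = 10$ ($O = 0 - -10 = 0 + 10 = 10$)
$O^{2} = 10^{2} = 100$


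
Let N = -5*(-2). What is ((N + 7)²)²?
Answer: 83521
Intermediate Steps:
N = 10
((N + 7)²)² = ((10 + 7)²)² = (17²)² = 289² = 83521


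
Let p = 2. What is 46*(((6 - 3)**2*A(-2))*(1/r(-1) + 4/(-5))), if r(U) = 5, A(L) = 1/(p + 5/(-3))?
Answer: -3726/5 ≈ -745.20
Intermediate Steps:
A(L) = 3 (A(L) = 1/(2 + 5/(-3)) = 1/(2 + 5*(-1/3)) = 1/(2 - 5/3) = 1/(1/3) = 3)
46*(((6 - 3)**2*A(-2))*(1/r(-1) + 4/(-5))) = 46*(((6 - 3)**2*3)*(1/5 + 4/(-5))) = 46*((3**2*3)*(1*(1/5) + 4*(-1/5))) = 46*((9*3)*(1/5 - 4/5)) = 46*(27*(-3/5)) = 46*(-81/5) = -3726/5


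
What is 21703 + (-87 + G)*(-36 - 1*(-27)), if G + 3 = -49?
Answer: 22954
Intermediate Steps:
G = -52 (G = -3 - 49 = -52)
21703 + (-87 + G)*(-36 - 1*(-27)) = 21703 + (-87 - 52)*(-36 - 1*(-27)) = 21703 - 139*(-36 + 27) = 21703 - 139*(-9) = 21703 + 1251 = 22954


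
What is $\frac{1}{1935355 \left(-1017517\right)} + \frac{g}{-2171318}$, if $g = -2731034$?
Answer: $\frac{2689053383143386936}{2137941165793794565} \approx 1.2578$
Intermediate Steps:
$\frac{1}{1935355 \left(-1017517\right)} + \frac{g}{-2171318} = \frac{1}{1935355 \left(-1017517\right)} - \frac{2731034}{-2171318} = \frac{1}{1935355} \left(- \frac{1}{1017517}\right) - - \frac{1365517}{1085659} = - \frac{1}{1969256613535} + \frac{1365517}{1085659} = \frac{2689053383143386936}{2137941165793794565}$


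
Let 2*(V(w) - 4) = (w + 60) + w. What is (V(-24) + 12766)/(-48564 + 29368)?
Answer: -3194/4799 ≈ -0.66556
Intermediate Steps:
V(w) = 34 + w (V(w) = 4 + ((w + 60) + w)/2 = 4 + ((60 + w) + w)/2 = 4 + (60 + 2*w)/2 = 4 + (30 + w) = 34 + w)
(V(-24) + 12766)/(-48564 + 29368) = ((34 - 24) + 12766)/(-48564 + 29368) = (10 + 12766)/(-19196) = 12776*(-1/19196) = -3194/4799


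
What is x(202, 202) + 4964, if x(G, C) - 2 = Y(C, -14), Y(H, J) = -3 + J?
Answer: 4949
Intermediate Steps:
x(G, C) = -15 (x(G, C) = 2 + (-3 - 14) = 2 - 17 = -15)
x(202, 202) + 4964 = -15 + 4964 = 4949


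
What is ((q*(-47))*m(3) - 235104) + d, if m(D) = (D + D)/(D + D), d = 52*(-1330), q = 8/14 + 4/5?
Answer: -10651496/35 ≈ -3.0433e+5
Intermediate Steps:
q = 48/35 (q = 8*(1/14) + 4*(⅕) = 4/7 + ⅘ = 48/35 ≈ 1.3714)
d = -69160
m(D) = 1 (m(D) = (2*D)/((2*D)) = (2*D)*(1/(2*D)) = 1)
((q*(-47))*m(3) - 235104) + d = (((48/35)*(-47))*1 - 235104) - 69160 = (-2256/35*1 - 235104) - 69160 = (-2256/35 - 235104) - 69160 = -8230896/35 - 69160 = -10651496/35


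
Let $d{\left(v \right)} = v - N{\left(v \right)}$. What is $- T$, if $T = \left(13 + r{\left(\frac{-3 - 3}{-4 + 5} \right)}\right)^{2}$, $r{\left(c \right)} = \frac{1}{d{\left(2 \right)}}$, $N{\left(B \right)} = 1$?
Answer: $-196$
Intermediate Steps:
$d{\left(v \right)} = -1 + v$ ($d{\left(v \right)} = v - 1 = -1 + v$)
$r{\left(c \right)} = 1$ ($r{\left(c \right)} = \frac{1}{-1 + 2} = 1^{-1} = 1$)
$T = 196$ ($T = \left(13 + 1\right)^{2} = 14^{2} = 196$)
$- T = \left(-1\right) 196 = -196$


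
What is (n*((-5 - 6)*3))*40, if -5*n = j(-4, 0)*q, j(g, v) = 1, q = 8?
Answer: 2112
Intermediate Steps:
n = -8/5 ≈ -1.6000
(n*((-5 - 6)*3))*40 = -8*(-5 - 6)*3/5*40 = -(-88)*3/5*40 = -8/5*(-33)*40 = (264/5)*40 = 2112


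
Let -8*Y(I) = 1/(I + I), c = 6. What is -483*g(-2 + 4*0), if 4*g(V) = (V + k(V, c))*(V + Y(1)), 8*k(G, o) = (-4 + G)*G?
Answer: -15939/128 ≈ -124.52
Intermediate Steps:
k(G, o) = G*(-4 + G)/8 (k(G, o) = ((-4 + G)*G)/8 = (G*(-4 + G))/8 = G*(-4 + G)/8)
Y(I) = -1/(16*I) (Y(I) = -1/(8*(I + I)) = -1/(2*I)/8 = -1/(16*I))
g(V) = (-1/16 + V)*(V + V*(-4 + V)/8)/4 (g(V) = ((V + V*(-4 + V)/8)*(V - 1/16/1))/4 = ((V + V*(-4 + V)/8)*(V - 1/16*1))/4 = ((V + V*(-4 + V)/8)*(V - 1/16))/4 = ((V + V*(-4 + V)/8)*(-1/16 + V))/4 = ((-1/16 + V)*(V + V*(-4 + V)/8))/4 = (-1/16 + V)*(V + V*(-4 + V)/8)/4)
-483*g(-2 + 4*0) = -483*(-2 + 4*0)*(-4 + 16*(-2 + 4*0)² + 63*(-2 + 4*0))/512 = -483*(-2 + 0)*(-4 + 16*(-2 + 0)² + 63*(-2 + 0))/512 = -483*(-2)*(-4 + 16*(-2)² + 63*(-2))/512 = -483*(-2)*(-4 + 16*4 - 126)/512 = -483*(-2)*(-4 + 64 - 126)/512 = -483*(-2)*(-66)/512 = -483*33/128 = -15939/128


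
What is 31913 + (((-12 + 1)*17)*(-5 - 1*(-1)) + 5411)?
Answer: 38072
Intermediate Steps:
31913 + (((-12 + 1)*17)*(-5 - 1*(-1)) + 5411) = 31913 + ((-11*17)*(-5 + 1) + 5411) = 31913 + (-187*(-4) + 5411) = 31913 + (748 + 5411) = 31913 + 6159 = 38072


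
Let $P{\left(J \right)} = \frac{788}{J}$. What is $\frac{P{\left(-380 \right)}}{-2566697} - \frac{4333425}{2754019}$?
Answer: $- \frac{1056645407444632}{671529568998085} \approx -1.5735$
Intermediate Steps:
$\frac{P{\left(-380 \right)}}{-2566697} - \frac{4333425}{2754019} = \frac{788 \frac{1}{-380}}{-2566697} - \frac{4333425}{2754019} = 788 \left(- \frac{1}{380}\right) \left(- \frac{1}{2566697}\right) - \frac{4333425}{2754019} = \left(- \frac{197}{95}\right) \left(- \frac{1}{2566697}\right) - \frac{4333425}{2754019} = \frac{197}{243836215} - \frac{4333425}{2754019} = - \frac{1056645407444632}{671529568998085}$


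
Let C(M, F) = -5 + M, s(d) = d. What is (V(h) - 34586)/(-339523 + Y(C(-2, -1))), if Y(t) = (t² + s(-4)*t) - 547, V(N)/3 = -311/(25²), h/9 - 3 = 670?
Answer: 21617183/212495625 ≈ 0.10173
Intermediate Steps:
h = 6057 (h = 27 + 9*670 = 27 + 6030 = 6057)
V(N) = -933/625 (V(N) = 3*(-311/(25²)) = 3*(-311/625) = -933/625)
Y(t) = -547 + t² - 4*t (Y(t) = (t² - 4*t) - 547 = -547 + t² - 4*t)
(V(h) - 34586)/(-339523 + Y(C(-2, -1))) = (-933/625 - 34586)/(-339523 + (-547 + (-5 - 2)² - 4*(-5 - 2))) = -21617183/(625*(-339523 + (-547 + (-7)² - 4*(-7)))) = -21617183/(625*(-339523 + (-547 + 49 + 28))) = -21617183/(625*(-339523 - 470)) = -21617183/625/(-339993) = -21617183/625*(-1/339993) = 21617183/212495625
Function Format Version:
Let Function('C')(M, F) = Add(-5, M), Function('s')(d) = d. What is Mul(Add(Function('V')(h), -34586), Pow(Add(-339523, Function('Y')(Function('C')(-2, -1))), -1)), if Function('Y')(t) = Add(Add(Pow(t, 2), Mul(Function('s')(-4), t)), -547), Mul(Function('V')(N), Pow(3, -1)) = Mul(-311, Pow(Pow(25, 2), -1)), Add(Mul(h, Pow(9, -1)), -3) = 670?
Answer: Rational(21617183, 212495625) ≈ 0.10173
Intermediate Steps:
h = 6057 (h = Add(27, Mul(9, 670)) = Add(27, 6030) = 6057)
Function('V')(N) = Rational(-933, 625) (Function('V')(N) = Mul(3, Mul(-311, Pow(Pow(25, 2), -1))) = Mul(3, Mul(-311, Pow(625, -1))) = Mul(3, Mul(-311, Rational(1, 625))) = Mul(3, Rational(-311, 625)) = Rational(-933, 625))
Function('Y')(t) = Add(-547, Pow(t, 2), Mul(-4, t)) (Function('Y')(t) = Add(Add(Pow(t, 2), Mul(-4, t)), -547) = Add(-547, Pow(t, 2), Mul(-4, t)))
Mul(Add(Function('V')(h), -34586), Pow(Add(-339523, Function('Y')(Function('C')(-2, -1))), -1)) = Mul(Add(Rational(-933, 625), -34586), Pow(Add(-339523, Add(-547, Pow(Add(-5, -2), 2), Mul(-4, Add(-5, -2)))), -1)) = Mul(Rational(-21617183, 625), Pow(Add(-339523, Add(-547, Pow(-7, 2), Mul(-4, -7))), -1)) = Mul(Rational(-21617183, 625), Pow(Add(-339523, Add(-547, 49, 28)), -1)) = Mul(Rational(-21617183, 625), Pow(Add(-339523, -470), -1)) = Mul(Rational(-21617183, 625), Pow(-339993, -1)) = Mul(Rational(-21617183, 625), Rational(-1, 339993)) = Rational(21617183, 212495625)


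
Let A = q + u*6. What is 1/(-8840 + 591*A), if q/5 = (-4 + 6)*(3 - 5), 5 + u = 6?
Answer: -1/17114 ≈ -5.8432e-5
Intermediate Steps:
u = 1 (u = -5 + 6 = 1)
q = -20 (q = 5*((-4 + 6)*(3 - 5)) = 5*(2*(-2)) = 5*(-4) = -20)
A = -14 (A = -20 + 1*6 = -20 + 6 = -14)
1/(-8840 + 591*A) = 1/(-8840 + 591*(-14)) = 1/(-8840 - 8274) = 1/(-17114) = -1/17114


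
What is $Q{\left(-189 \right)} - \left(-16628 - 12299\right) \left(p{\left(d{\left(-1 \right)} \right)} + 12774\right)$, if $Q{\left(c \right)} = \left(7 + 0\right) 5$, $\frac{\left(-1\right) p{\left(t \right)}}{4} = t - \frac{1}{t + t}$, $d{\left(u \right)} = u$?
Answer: $369571387$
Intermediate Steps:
$p{\left(t \right)} = - 4 t + \frac{2}{t}$ ($p{\left(t \right)} = - 4 \left(t - \frac{1}{t + t}\right) = - 4 \left(t - \frac{1}{2 t}\right) = - 4 t + \frac{2}{t}$)
$Q{\left(c \right)} = 35$ ($Q{\left(c \right)} = 7 \cdot 5 = 35$)
$Q{\left(-189 \right)} - \left(-16628 - 12299\right) \left(p{\left(d{\left(-1 \right)} \right)} + 12774\right) = 35 - \left(-16628 - 12299\right) \left(\left(\left(-4\right) \left(-1\right) + \frac{2}{-1}\right) + 12774\right) = 35 - - 28927 \left(\left(4 + 2 \left(-1\right)\right) + 12774\right) = 35 - - 28927 \left(\left(4 - 2\right) + 12774\right) = 35 - - 28927 \left(2 + 12774\right) = 35 - \left(-28927\right) 12776 = 35 - -369571352 = 35 + 369571352 = 369571387$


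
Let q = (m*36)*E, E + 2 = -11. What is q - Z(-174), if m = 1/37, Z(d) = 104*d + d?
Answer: 675522/37 ≈ 18257.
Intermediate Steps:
E = -13 (E = -2 - 11 = -13)
Z(d) = 105*d
m = 1/37 ≈ 0.027027
q = -468/37 (q = ((1/37)*36)*(-13) = (36/37)*(-13) = -468/37 ≈ -12.649)
q - Z(-174) = -468/37 - 105*(-174) = -468/37 - 1*(-18270) = -468/37 + 18270 = 675522/37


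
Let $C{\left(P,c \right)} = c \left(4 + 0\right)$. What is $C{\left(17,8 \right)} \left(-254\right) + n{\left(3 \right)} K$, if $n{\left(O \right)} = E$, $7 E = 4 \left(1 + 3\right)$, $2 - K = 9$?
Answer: $-8144$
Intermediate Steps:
$K = -7$ ($K = 2 - 9 = -7$)
$E = \frac{16}{7}$ ($E = \frac{4 \left(1 + 3\right)}{7} = \frac{4 \cdot 4}{7} = \frac{1}{7} \cdot 16 = \frac{16}{7} \approx 2.2857$)
$n{\left(O \right)} = \frac{16}{7}$
$C{\left(P,c \right)} = 4 c$ ($C{\left(P,c \right)} = c 4 = 4 c$)
$C{\left(17,8 \right)} \left(-254\right) + n{\left(3 \right)} K = 4 \cdot 8 \left(-254\right) + \frac{16}{7} \left(-7\right) = 32 \left(-254\right) - 16 = -8128 - 16 = -8144$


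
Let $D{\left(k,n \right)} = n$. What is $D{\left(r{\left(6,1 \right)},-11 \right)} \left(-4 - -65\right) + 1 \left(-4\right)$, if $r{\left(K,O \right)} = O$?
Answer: $-675$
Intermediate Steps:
$D{\left(r{\left(6,1 \right)},-11 \right)} \left(-4 - -65\right) + 1 \left(-4\right) = - 11 \left(-4 - -65\right) + 1 \left(-4\right) = - 11 \left(-4 + 65\right) - 4 = \left(-11\right) 61 - 4 = -671 - 4 = -675$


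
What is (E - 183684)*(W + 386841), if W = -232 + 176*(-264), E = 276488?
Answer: 31566816580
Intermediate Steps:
W = -46696 (W = -232 - 46464 = -46696)
(E - 183684)*(W + 386841) = (276488 - 183684)*(-46696 + 386841) = 92804*340145 = 31566816580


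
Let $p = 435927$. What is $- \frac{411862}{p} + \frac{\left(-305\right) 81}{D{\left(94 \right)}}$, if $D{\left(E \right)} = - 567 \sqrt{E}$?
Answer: $- \frac{411862}{435927} + \frac{305 \sqrt{94}}{658} \approx 3.5493$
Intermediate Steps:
$- \frac{411862}{p} + \frac{\left(-305\right) 81}{D{\left(94 \right)}} = - \frac{411862}{435927} + \frac{\left(-305\right) 81}{\left(-567\right) \sqrt{94}} = \left(-411862\right) \frac{1}{435927} - 24705 \left(- \frac{\sqrt{94}}{53298}\right) = - \frac{411862}{435927} + \frac{305 \sqrt{94}}{658}$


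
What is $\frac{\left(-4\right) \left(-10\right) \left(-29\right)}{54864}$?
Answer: $- \frac{145}{6858} \approx -0.021143$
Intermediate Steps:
$\frac{\left(-4\right) \left(-10\right) \left(-29\right)}{54864} = 40 \left(-29\right) \frac{1}{54864} = \left(-1160\right) \frac{1}{54864} = - \frac{145}{6858}$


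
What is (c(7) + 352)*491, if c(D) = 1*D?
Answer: 176269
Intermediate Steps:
c(D) = D
(c(7) + 352)*491 = (7 + 352)*491 = 359*491 = 176269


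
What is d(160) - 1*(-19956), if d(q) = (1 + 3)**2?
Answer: 19972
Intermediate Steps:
d(q) = 16 (d(q) = 4**2 = 16)
d(160) - 1*(-19956) = 16 - 1*(-19956) = 16 + 19956 = 19972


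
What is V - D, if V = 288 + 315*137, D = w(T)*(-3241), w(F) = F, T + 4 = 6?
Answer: 49925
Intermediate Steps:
T = 2 (T = -4 + 6 = 2)
D = -6482 (D = 2*(-3241) = -6482)
V = 43443 (V = 288 + 43155 = 43443)
V - D = 43443 - 1*(-6482) = 43443 + 6482 = 49925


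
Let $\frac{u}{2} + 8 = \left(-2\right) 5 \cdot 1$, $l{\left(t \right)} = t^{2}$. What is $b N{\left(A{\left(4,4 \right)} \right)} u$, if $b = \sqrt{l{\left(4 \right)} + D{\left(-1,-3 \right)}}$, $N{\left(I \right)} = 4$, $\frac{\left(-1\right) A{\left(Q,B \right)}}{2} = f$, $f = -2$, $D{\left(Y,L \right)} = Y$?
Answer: $- 144 \sqrt{15} \approx -557.71$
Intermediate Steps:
$A{\left(Q,B \right)} = 4$ ($A{\left(Q,B \right)} = \left(-2\right) \left(-2\right) = 4$)
$u = -36$ ($u = -16 + 2 \left(-2\right) 5 \cdot 1 = -16 + 2 \left(\left(-10\right) 1\right) = -16 + 2 \left(-10\right) = -16 - 20 = -36$)
$b = \sqrt{15}$ ($b = \sqrt{4^{2} - 1} = \sqrt{16 - 1} = \sqrt{15} \approx 3.873$)
$b N{\left(A{\left(4,4 \right)} \right)} u = \sqrt{15} \cdot 4 \left(-36\right) = 4 \sqrt{15} \left(-36\right) = - 144 \sqrt{15}$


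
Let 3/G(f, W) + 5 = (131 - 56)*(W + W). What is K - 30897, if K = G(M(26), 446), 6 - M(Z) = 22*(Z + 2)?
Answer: -2066854812/66895 ≈ -30897.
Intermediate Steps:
M(Z) = -38 - 22*Z (M(Z) = 6 - 22*(Z + 2) = 6 - 22*(2 + Z) = 6 - (44 + 22*Z) = 6 + (-44 - 22*Z) = -38 - 22*Z)
G(f, W) = 3/(-5 + 150*W) (G(f, W) = 3/(-5 + (131 - 56)*(W + W)) = 3/(-5 + 75*(2*W)) = 3/(-5 + 150*W))
K = 3/66895 (K = 3/(5*(-1 + 30*446)) = 3/(5*(-1 + 13380)) = (⅗)/13379 = (⅗)*(1/13379) = 3/66895 ≈ 4.4846e-5)
K - 30897 = 3/66895 - 30897 = -2066854812/66895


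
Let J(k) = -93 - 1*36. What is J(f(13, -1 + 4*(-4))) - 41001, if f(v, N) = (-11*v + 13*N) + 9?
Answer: -41130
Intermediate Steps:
f(v, N) = 9 - 11*v + 13*N
J(k) = -129 (J(k) = -93 - 36 = -129)
J(f(13, -1 + 4*(-4))) - 41001 = -129 - 41001 = -41130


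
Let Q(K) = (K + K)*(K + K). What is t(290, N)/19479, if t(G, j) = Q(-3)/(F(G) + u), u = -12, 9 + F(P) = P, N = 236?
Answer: 12/1746617 ≈ 6.8704e-6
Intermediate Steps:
F(P) = -9 + P
Q(K) = 4*K² (Q(K) = (2*K)*(2*K) = 4*K²)
t(G, j) = 36/(-21 + G) (t(G, j) = (4*(-3)²)/((-9 + G) - 12) = (4*9)/(-21 + G) = 36/(-21 + G))
t(290, N)/19479 = (36/(-21 + 290))/19479 = (36/269)*(1/19479) = 12/1746617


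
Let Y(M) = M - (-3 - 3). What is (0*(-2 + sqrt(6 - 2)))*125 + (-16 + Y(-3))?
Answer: -13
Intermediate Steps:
Y(M) = 6 + M (Y(M) = M - 1*(-6) = M + 6 = 6 + M)
(0*(-2 + sqrt(6 - 2)))*125 + (-16 + Y(-3)) = (0*(-2 + sqrt(6 - 2)))*125 + (-16 + (6 - 3)) = (0*(-2 + sqrt(4)))*125 + (-16 + 3) = (0*(-2 + 2))*125 - 13 = (0*0)*125 - 13 = 0*125 - 13 = 0 - 13 = -13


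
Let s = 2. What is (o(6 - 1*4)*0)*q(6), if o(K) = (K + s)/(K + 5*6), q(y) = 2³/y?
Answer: 0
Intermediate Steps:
q(y) = 8/y
o(K) = (2 + K)/(30 + K) (o(K) = (K + 2)/(K + 5*6) = (2 + K)/(K + 30) = (2 + K)/(30 + K))
(o(6 - 1*4)*0)*q(6) = (((2 + (6 - 1*4))/(30 + (6 - 1*4)))*0)*(8/6) = (((2 + (6 - 4))/(30 + (6 - 4)))*0)*(8*(⅙)) = (((2 + 2)/(30 + 2))*0)*(4/3) = ((4/32)*0)*(4/3) = (((1/32)*4)*0)*(4/3) = ((⅛)*0)*(4/3) = 0*(4/3) = 0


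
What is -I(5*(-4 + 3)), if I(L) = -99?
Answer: 99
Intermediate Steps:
-I(5*(-4 + 3)) = -1*(-99) = 99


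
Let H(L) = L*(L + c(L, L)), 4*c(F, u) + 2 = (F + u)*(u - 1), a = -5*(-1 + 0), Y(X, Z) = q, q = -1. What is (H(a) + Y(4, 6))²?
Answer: 20449/4 ≈ 5112.3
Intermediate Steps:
Y(X, Z) = -1
a = 5 (a = -5*(-1) = 5)
c(F, u) = -½ + (-1 + u)*(F + u)/4 (c(F, u) = -½ + ((F + u)*(u - 1))/4 = -½ + ((F + u)*(-1 + u))/4 = -½ + ((-1 + u)*(F + u))/4 = -½ + (-1 + u)*(F + u)/4)
H(L) = L*(-½ + L/2 + L²/2) (H(L) = L*(L + (-½ - L/4 - L/4 + L²/4 + L*L/4)) = L*(L + (-½ - L/4 - L/4 + L²/4 + L²/4)) = L*(L + (-½ + L²/2 - L/2)) = L*(-½ + L/2 + L²/2))
(H(a) + Y(4, 6))² = ((½)*5*(-1 + 5 + 5²) - 1)² = ((½)*5*(-1 + 5 + 25) - 1)² = ((½)*5*29 - 1)² = (145/2 - 1)² = (143/2)² = 20449/4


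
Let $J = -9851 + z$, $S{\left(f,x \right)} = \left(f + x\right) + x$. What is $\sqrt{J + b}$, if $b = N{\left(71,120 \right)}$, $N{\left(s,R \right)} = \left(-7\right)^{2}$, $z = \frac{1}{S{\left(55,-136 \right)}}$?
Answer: $\frac{i \sqrt{461566595}}{217} \approx 99.005 i$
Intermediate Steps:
$S{\left(f,x \right)} = f + 2 x$
$z = - \frac{1}{217}$ ($z = \frac{1}{55 + 2 \left(-136\right)} = \frac{1}{55 - 272} = \frac{1}{-217} = - \frac{1}{217} \approx -0.0046083$)
$N{\left(s,R \right)} = 49$
$b = 49$
$J = - \frac{2137668}{217}$ ($J = -9851 - \frac{1}{217} = - \frac{2137668}{217} \approx -9851.0$)
$\sqrt{J + b} = \sqrt{- \frac{2137668}{217} + 49} = \sqrt{- \frac{2127035}{217}} = \frac{i \sqrt{461566595}}{217}$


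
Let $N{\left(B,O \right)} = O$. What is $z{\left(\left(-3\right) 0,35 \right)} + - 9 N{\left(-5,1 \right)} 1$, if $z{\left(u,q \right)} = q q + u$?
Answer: $1216$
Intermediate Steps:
$z{\left(u,q \right)} = u + q^{2}$ ($z{\left(u,q \right)} = q^{2} + u = u + q^{2}$)
$z{\left(\left(-3\right) 0,35 \right)} + - 9 N{\left(-5,1 \right)} 1 = \left(\left(-3\right) 0 + 35^{2}\right) + \left(-9\right) 1 \cdot 1 = \left(0 + 1225\right) - 9 = 1225 - 9 = 1216$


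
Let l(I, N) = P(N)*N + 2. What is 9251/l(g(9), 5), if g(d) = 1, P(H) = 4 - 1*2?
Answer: 9251/12 ≈ 770.92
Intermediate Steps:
P(H) = 2 (P(H) = 4 - 2 = 2)
l(I, N) = 2 + 2*N (l(I, N) = 2*N + 2 = 2 + 2*N)
9251/l(g(9), 5) = 9251/(2 + 2*5) = 9251/(2 + 10) = 9251/12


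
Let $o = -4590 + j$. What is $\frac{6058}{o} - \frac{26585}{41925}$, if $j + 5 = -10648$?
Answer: $- \frac{3380599}{3277245} \approx -1.0315$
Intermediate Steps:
$j = -10653$ ($j = -5 - 10648 = -10653$)
$o = -15243$ ($o = -4590 - 10653 = -15243$)
$\frac{6058}{o} - \frac{26585}{41925} = \frac{6058}{-15243} - \frac{26585}{41925} = 6058 \left(- \frac{1}{15243}\right) - \frac{409}{645} = - \frac{6058}{15243} - \frac{409}{645} = - \frac{3380599}{3277245}$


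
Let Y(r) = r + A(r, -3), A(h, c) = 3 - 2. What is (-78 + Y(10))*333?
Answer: -22311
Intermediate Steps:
A(h, c) = 1
Y(r) = 1 + r (Y(r) = r + 1 = 1 + r)
(-78 + Y(10))*333 = (-78 + (1 + 10))*333 = (-78 + 11)*333 = -67*333 = -22311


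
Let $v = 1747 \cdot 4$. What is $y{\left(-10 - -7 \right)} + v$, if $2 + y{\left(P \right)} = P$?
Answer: $6983$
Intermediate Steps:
$y{\left(P \right)} = -2 + P$
$v = 6988$
$y{\left(-10 - -7 \right)} + v = \left(-2 - 3\right) + 6988 = -5 + 6988 = 6983$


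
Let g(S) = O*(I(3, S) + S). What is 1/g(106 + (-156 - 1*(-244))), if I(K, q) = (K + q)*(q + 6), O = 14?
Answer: 1/554316 ≈ 1.8040e-6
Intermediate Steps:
I(K, q) = (6 + q)*(K + q) (I(K, q) = (K + q)*(6 + q) = (6 + q)*(K + q))
g(S) = 252 + 14*S**2 + 140*S (g(S) = 14*((S**2 + 6*3 + 6*S + 3*S) + S) = 14*((S**2 + 18 + 6*S + 3*S) + S) = 14*((18 + S**2 + 9*S) + S) = 14*(18 + S**2 + 10*S) = 252 + 14*S**2 + 140*S)
1/g(106 + (-156 - 1*(-244))) = 1/(252 + 14*(106 + (-156 - 1*(-244)))**2 + 140*(106 + (-156 - 1*(-244)))) = 1/(252 + 14*(106 + (-156 + 244))**2 + 140*(106 + (-156 + 244))) = 1/(252 + 14*(106 + 88)**2 + 140*(106 + 88)) = 1/(252 + 14*194**2 + 140*194) = 1/(252 + 14*37636 + 27160) = 1/(252 + 526904 + 27160) = 1/554316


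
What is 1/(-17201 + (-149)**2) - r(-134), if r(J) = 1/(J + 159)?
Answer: -199/5000 ≈ -0.039800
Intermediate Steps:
r(J) = 1/(159 + J)
1/(-17201 + (-149)**2) - r(-134) = 1/(-17201 + (-149)**2) - 1/(159 - 134) = 1/(-17201 + 22201) - 1/25 = 1/5000 - 1*1/25 = 1/5000 - 1/25 = -199/5000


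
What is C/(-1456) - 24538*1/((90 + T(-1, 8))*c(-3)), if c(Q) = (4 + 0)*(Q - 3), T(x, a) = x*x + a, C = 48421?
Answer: -9915121/432432 ≈ -22.929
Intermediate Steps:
T(x, a) = a + x² (T(x, a) = x² + a = a + x²)
c(Q) = -12 + 4*Q (c(Q) = 4*(-3 + Q) = -12 + 4*Q)
C/(-1456) - 24538*1/((90 + T(-1, 8))*c(-3)) = 48421/(-1456) - 24538*1/((-12 + 4*(-3))*(90 + (8 + (-1)²))) = 48421*(-1/1456) - 24538*1/((-12 - 12)*(90 + (8 + 1))) = -48421/1456 - 24538*(-1/(24*(90 + 9))) = -48421/1456 - 24538/((-24*99)) = -48421/1456 - 24538/(-2376) = -48421/1456 - 24538*(-1/2376) = -48421/1456 + 12269/1188 = -9915121/432432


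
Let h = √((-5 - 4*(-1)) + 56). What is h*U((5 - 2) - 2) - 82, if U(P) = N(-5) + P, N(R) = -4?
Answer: -82 - 3*√55 ≈ -104.25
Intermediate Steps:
U(P) = -4 + P
h = √55 (h = √((-5 + 4) + 56) = √(-1 + 56) = √55 ≈ 7.4162)
h*U((5 - 2) - 2) - 82 = √55*(-4 + ((5 - 2) - 2)) - 82 = √55*(-4 + (3 - 2)) - 82 = √55*(-4 + 1) - 82 = √55*(-3) - 82 = -3*√55 - 82 = -82 - 3*√55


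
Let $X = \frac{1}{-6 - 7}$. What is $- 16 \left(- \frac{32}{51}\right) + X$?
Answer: $\frac{6605}{663} \approx 9.9623$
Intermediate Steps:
$X = - \frac{1}{13}$ ($X = \frac{1}{-13} = - \frac{1}{13} \approx -0.076923$)
$- 16 \left(- \frac{32}{51}\right) + X = - 16 \left(- \frac{32}{51}\right) - \frac{1}{13} = - 16 \left(\left(-32\right) \frac{1}{51}\right) - \frac{1}{13} = \left(-16\right) \left(- \frac{32}{51}\right) - \frac{1}{13} = \frac{512}{51} - \frac{1}{13} = \frac{6605}{663}$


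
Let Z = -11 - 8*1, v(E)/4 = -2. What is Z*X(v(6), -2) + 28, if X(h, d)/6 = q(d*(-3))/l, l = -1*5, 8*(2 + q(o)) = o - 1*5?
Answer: -59/4 ≈ -14.750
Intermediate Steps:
v(E) = -8 (v(E) = 4*(-2) = -8)
Z = -19 (Z = -11 - 8 = -19)
q(o) = -21/8 + o/8 (q(o) = -2 + (o - 1*5)/8 = -2 + (o - 5)/8 = -2 + (-5 + o)/8 = -2 + (-5/8 + o/8) = -21/8 + o/8)
l = -5
X(h, d) = 63/20 + 9*d/20 (X(h, d) = 6*((-21/8 + (d*(-3))/8)/(-5)) = 6*((-21/8 + (-3*d)/8)*(-1/5)) = 6*((-21/8 - 3*d/8)*(-1/5)) = 6*(21/40 + 3*d/40) = 63/20 + 9*d/20)
Z*X(v(6), -2) + 28 = -19*(63/20 + (9/20)*(-2)) + 28 = -19*(63/20 - 9/10) + 28 = -19*9/4 + 28 = -171/4 + 28 = -59/4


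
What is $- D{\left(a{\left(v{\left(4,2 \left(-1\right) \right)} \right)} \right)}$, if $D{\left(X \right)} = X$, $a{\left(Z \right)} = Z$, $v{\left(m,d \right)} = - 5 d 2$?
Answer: $-20$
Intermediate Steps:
$v{\left(m,d \right)} = - 10 d$
$- D{\left(a{\left(v{\left(4,2 \left(-1\right) \right)} \right)} \right)} = - \left(-10\right) 2 \left(-1\right) = - \left(-10\right) \left(-2\right) = \left(-1\right) 20 = -20$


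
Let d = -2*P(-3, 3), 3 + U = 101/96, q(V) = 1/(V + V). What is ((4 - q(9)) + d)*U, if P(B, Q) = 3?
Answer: 6919/1728 ≈ 4.0041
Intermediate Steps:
q(V) = 1/(2*V)
U = -187/96 (U = -3 + 101/96 = -187/96 ≈ -1.9479)
d = -6 (d = -2*3 = -6)
((4 - q(9)) + d)*U = ((4 - 1/(2*9)) - 6)*(-187/96) = ((4 - 1*1/18) - 6)*(-187/96) = ((4 - 1/18) - 6)*(-187/96) = (71/18 - 6)*(-187/96) = -37/18*(-187/96) = 6919/1728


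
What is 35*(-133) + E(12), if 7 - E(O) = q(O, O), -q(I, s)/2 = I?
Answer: -4624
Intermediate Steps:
q(I, s) = -2*I
E(O) = 7 + 2*O (E(O) = 7 - (-2)*O = 7 + 2*O)
35*(-133) + E(12) = 35*(-133) + (7 + 2*12) = -4655 + (7 + 24) = -4655 + 31 = -4624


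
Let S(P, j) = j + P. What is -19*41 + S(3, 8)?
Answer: -768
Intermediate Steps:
S(P, j) = P + j
-19*41 + S(3, 8) = -19*41 + (3 + 8) = -779 + 11 = -768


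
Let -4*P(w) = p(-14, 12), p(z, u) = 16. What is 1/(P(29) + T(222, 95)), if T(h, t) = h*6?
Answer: 1/1328 ≈ 0.00075301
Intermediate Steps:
T(h, t) = 6*h
P(w) = -4 (P(w) = -¼*16 = -4)
1/(P(29) + T(222, 95)) = 1/(-4 + 6*222) = 1/(-4 + 1332) = 1/1328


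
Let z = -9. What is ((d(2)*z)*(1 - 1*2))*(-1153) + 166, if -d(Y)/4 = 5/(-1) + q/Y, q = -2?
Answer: -248882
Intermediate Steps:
d(Y) = 20 + 8/Y (d(Y) = -4*(5/(-1) - 2/Y) = -4*(5*(-1) - 2/Y) = -4*(-5 - 2/Y) = 20 + 8/Y)
((d(2)*z)*(1 - 1*2))*(-1153) + 166 = (((20 + 8/2)*(-9))*(1 - 1*2))*(-1153) + 166 = (((20 + 8*(½))*(-9))*(1 - 2))*(-1153) + 166 = (((20 + 4)*(-9))*(-1))*(-1153) + 166 = ((24*(-9))*(-1))*(-1153) + 166 = -216*(-1)*(-1153) + 166 = 216*(-1153) + 166 = -249048 + 166 = -248882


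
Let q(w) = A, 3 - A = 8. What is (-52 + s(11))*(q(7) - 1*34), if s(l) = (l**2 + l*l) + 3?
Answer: -7527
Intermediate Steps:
A = -5 (A = 3 - 1*8 = 3 - 8 = -5)
q(w) = -5
s(l) = 3 + 2*l**2 (s(l) = (l**2 + l**2) + 3 = 2*l**2 + 3 = 3 + 2*l**2)
(-52 + s(11))*(q(7) - 1*34) = (-52 + (3 + 2*11**2))*(-5 - 1*34) = (-52 + (3 + 2*121))*(-5 - 34) = (-52 + (3 + 242))*(-39) = (-52 + 245)*(-39) = 193*(-39) = -7527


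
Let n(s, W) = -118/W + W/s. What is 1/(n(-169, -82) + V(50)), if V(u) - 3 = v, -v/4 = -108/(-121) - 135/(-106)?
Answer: -44435677/166205254 ≈ -0.26735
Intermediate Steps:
v = -55566/6413 (v = -4*(-108/(-121) - 135/(-106)) = -4*(-108*(-1/121) - 135*(-1/106)) = -4*(108/121 + 135/106) = -4*27783/12826 = -55566/6413 ≈ -8.6646)
V(u) = -36327/6413 (V(u) = 3 - 55566/6413 = -36327/6413)
1/(n(-169, -82) + V(50)) = 1/((-118/(-82) - 82/(-169)) - 36327/6413) = 1/((-118*(-1/82) - 82*(-1/169)) - 36327/6413) = 1/((59/41 + 82/169) - 36327/6413) = 1/(13333/6929 - 36327/6413) = 1/(-166205254/44435677) = -44435677/166205254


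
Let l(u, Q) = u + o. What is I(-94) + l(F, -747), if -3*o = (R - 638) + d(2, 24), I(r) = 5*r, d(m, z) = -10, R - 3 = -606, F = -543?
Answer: -596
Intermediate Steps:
R = -603 (R = 3 - 606 = -603)
o = 417 (o = -((-603 - 638) - 10)/3 = -(-1241 - 10)/3 = -⅓*(-1251) = 417)
l(u, Q) = 417 + u (l(u, Q) = u + 417 = 417 + u)
I(-94) + l(F, -747) = 5*(-94) + (417 - 543) = -470 - 126 = -596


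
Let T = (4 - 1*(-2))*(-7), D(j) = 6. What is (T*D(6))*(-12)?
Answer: 3024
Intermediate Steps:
T = -42 (T = (4 + 2)*(-7) = 6*(-7) = -42)
(T*D(6))*(-12) = -42*6*(-12) = -252*(-12) = 3024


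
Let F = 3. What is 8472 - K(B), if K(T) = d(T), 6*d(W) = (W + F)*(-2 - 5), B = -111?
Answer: 8346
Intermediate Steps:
d(W) = -7/2 - 7*W/6 (d(W) = ((W + 3)*(-2 - 5))/6 = ((3 + W)*(-7))/6 = (-21 - 7*W)/6 = -7/2 - 7*W/6)
K(T) = -7/2 - 7*T/6
8472 - K(B) = 8472 - (-7/2 - 7/6*(-111)) = 8472 - (-7/2 + 259/2) = 8472 - 1*126 = 8472 - 126 = 8346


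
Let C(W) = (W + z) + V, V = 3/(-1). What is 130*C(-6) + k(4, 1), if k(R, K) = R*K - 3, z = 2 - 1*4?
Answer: -1429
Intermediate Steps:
z = -2 (z = 2 - 4 = -2)
V = -3 (V = 3*(-1) = -3)
C(W) = -5 + W (C(W) = (W - 2) - 3 = (-2 + W) - 3 = -5 + W)
k(R, K) = -3 + K*R (k(R, K) = K*R - 3 = -3 + K*R)
130*C(-6) + k(4, 1) = 130*(-5 - 6) + (-3 + 1*4) = 130*(-11) + (-3 + 4) = -1430 + 1 = -1429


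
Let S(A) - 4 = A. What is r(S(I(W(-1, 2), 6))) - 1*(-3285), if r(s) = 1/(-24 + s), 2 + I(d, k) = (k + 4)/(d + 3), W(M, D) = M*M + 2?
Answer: 200382/61 ≈ 3284.9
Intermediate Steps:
W(M, D) = 2 + M**2 (W(M, D) = M**2 + 2 = 2 + M**2)
I(d, k) = -2 + (4 + k)/(3 + d) (I(d, k) = -2 + (k + 4)/(d + 3) = -2 + (4 + k)/(3 + d))
S(A) = 4 + A
r(S(I(W(-1, 2), 6))) - 1*(-3285) = 1/(-24 + (4 + (-2 + 6 - 2*(2 + (-1)**2))/(3 + (2 + (-1)**2)))) - 1*(-3285) = 1/(-24 + (4 + (-2 + 6 - 2*(2 + 1))/(3 + (2 + 1)))) + 3285 = 1/(-24 + (4 + (-2 + 6 - 2*3)/(3 + 3))) + 3285 = 1/(-24 + (4 + (-2 + 6 - 6)/6)) + 3285 = 1/(-24 + (4 + (1/6)*(-2))) + 3285 = 1/(-24 + (4 - 1/3)) + 3285 = 1/(-24 + 11/3) + 3285 = 1/(-61/3) + 3285 = -3/61 + 3285 = 200382/61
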